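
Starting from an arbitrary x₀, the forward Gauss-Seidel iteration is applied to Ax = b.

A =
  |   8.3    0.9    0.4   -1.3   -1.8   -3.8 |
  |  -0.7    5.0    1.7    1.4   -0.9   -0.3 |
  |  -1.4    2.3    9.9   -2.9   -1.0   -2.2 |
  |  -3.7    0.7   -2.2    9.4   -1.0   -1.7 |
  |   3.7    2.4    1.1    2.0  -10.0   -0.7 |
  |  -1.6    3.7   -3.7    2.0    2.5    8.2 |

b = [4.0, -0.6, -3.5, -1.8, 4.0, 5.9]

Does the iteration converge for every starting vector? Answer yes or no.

Diagonal D = diag(8.3, 5, 9.9, 9.4, -10, 8.2); L, U strict lower/upper.
Gauss-Seidel: T = -(D+L)⁻¹U, row 0 first, T[0,2] = -(0.4)/(8.3) = -0.0482; later rows by forward substitution.
  T[0,:] = [+0.0000 -0.1084 -0.0482 +0.1566 +0.2169 +0.4578]
  T[1,:] = [+0.0000 -0.0152 -0.3467 -0.2581 +0.2104 +0.1241]
  T[2,:] = [+0.0000 -0.0118 +0.0737 +0.3750 +0.0828 +0.2581]
  T[3,:] = [+0.0000 -0.0443 +0.0241 +0.1686 +0.1955 +0.4122]
  T[4,:] = [+0.0000 -0.0539 -0.0881 +0.0710 +0.1789 +0.2400]
  T[5,:] = [+0.0000 +0.0076 +0.2013 +0.2535 -0.1175 -0.0239]
eigenvalue magnitudes: 0.5973, 0.1081, 0.1081, 0.0894, 0.0251, 0.0000.
ρ = 0.5973; 0.5973 < 1 ⇒ converges.

yes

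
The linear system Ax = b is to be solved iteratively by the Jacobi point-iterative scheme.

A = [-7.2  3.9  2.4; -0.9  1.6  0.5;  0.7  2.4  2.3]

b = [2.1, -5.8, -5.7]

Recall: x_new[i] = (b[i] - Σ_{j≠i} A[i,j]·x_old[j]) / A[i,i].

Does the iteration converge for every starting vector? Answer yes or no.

Write A = D+L+U with D = diag(-7.2, 1.6, 2.3).
T_J = -D⁻¹(L+U): T[1,2] = -(0.5)/(1.6) = -0.3125; T[1,1] = 0.
  T[0,:] = [+0.0000 +0.5417 +0.3333]
  T[1,:] = [+0.5625 +0.0000 -0.3125]
  T[2,:] = [-0.3043 -1.0435 +0.0000]
eigenvalue magnitudes: 0.8375, 0.4758, 0.3617.
spectral radius ρ = 0.8375; 0.8375 < 1: convergent.

yes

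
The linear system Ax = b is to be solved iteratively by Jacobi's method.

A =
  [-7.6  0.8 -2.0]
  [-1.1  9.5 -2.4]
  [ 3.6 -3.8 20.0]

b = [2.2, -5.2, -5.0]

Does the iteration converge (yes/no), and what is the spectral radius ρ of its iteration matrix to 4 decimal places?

Diagonal D = diag(-7.6, 9.5, 20); L, U strict lower/upper.
Jacobi: T = -D⁻¹(L+U), T[0,2] = -(-2)/(-7.6) = -0.2632; T[0,0] = 0.
  T[0,:] = [+0.0000  +0.1053  -0.2632]
  T[1,:] = [+0.1158  +0.0000  +0.2526]
  T[2,:] = [-0.1800  +0.1900  +0.0000]
eigenvalue magnitudes: 0.3691, 0.2580, 0.1111.
ρ = 0.3691; 0.3691 < 1 ⇒ converges.

yes, ρ = 0.3691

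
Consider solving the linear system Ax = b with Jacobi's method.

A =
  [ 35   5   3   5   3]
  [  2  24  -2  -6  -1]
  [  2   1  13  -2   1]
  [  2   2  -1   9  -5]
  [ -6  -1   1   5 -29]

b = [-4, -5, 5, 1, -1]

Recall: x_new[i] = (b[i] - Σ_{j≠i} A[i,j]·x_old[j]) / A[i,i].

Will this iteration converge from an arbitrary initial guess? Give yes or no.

Split A = D + L + U, D = diag(35, 24, 13, 9, -29).
Jacobi T = -D⁻¹(L+U): T[3,0] = -(2)/(9) = -0.2222; T[3,3] = 0.
  T[0,:] = [+0.0000, -0.1429, -0.0857, -0.1429, -0.0857]
  T[1,:] = [-0.0833, +0.0000, +0.0833, +0.2500, +0.0417]
  T[2,:] = [-0.1538, -0.0769, +0.0000, +0.1538, -0.0769]
  T[3,:] = [-0.2222, -0.2222, +0.1111, +0.0000, +0.5556]
  T[4,:] = [-0.2069, -0.0345, +0.0345, +0.1724, +0.0000]
|eigenvalues of T|: 0.4397, 0.3066, 0.1747, 0.1747, 0.0048.
ρ = 0.4397; 0.4397 < 1, so it converges for any x₀.

yes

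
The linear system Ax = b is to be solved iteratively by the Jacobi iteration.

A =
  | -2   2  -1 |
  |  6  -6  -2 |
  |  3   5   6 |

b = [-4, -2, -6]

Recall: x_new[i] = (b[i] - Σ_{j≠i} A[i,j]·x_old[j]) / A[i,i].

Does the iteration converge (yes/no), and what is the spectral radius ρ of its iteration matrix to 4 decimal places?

no, ρ = 1.3950

Split A = D + L + U, D = diag(-2, -6, 6).
Jacobi T = -D⁻¹(L+U): T[1,0] = -(6)/(-6) = +1.0000; T[1,1] = 0.
  T[0,:] = [+0.0000  +1.0000  -0.5000]
  T[1,:] = [+1.0000  +0.0000  -0.3333]
  T[2,:] = [-0.5000  -0.8333  +0.0000]
|roots of det(T-λI)|: 1.3950, 0.9589, 0.4361.
ρ = 1.3950; 1.3950 > 1: divergent.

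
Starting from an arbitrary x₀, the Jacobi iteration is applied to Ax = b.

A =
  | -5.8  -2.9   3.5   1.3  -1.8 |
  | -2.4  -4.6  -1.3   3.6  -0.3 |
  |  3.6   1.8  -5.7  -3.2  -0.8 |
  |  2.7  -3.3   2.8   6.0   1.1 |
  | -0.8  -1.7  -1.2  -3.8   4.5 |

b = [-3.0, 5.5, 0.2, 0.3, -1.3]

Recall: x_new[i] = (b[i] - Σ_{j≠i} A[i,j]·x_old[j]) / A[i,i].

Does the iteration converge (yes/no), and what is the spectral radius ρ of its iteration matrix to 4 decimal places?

no, ρ = 1.1985

Let D = diag(-5.8, -4.6, -5.7, 6, 4.5); L, U the strict triangles.
Jacobi: T = -D⁻¹(L+U), T[3,1] = -(-3.3)/(6) = +0.5500; T[3,3] = 0.
  T[0,:] = [+0.0000, -0.5000, +0.6034, +0.2241, -0.3103]
  T[1,:] = [-0.5217, +0.0000, -0.2826, +0.7826, -0.0652]
  T[2,:] = [+0.6316, +0.3158, +0.0000, -0.5614, -0.1404]
  T[3,:] = [-0.4500, +0.5500, -0.4667, +0.0000, -0.1833]
  T[4,:] = [+0.1778, +0.3778, +0.2667, +0.8444, +0.0000]
|roots of det(T-λI)|: 1.1985, 0.9407, 0.5751, 0.5751, 0.2892.
ρ = 1.1985; 1.1985 > 1: divergent.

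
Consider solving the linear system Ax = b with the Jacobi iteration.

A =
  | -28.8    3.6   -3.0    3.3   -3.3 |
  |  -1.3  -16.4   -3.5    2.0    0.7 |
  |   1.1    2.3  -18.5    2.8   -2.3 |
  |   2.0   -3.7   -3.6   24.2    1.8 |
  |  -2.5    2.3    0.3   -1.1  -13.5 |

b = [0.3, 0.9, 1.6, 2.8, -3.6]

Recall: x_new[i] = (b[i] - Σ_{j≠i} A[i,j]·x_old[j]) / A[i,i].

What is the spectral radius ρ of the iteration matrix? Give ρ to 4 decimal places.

0.1940

Diagonal D = diag(-28.8, -16.4, -18.5, 24.2, -13.5); L, U strict lower/upper.
T_J = -D⁻¹(L+U): T[3,4] = -(1.8)/(24.2) = -0.0744; T[3,3] = 0.
  T[0,:] = [+0.0000, +0.1250, -0.1042, +0.1146, -0.1146]
  T[1,:] = [-0.0793, +0.0000, -0.2134, +0.1220, +0.0427]
  T[2,:] = [+0.0595, +0.1243, +0.0000, +0.1514, -0.1243]
  T[3,:] = [-0.0826, +0.1529, +0.1488, +0.0000, -0.0744]
  T[4,:] = [-0.1852, +0.1704, +0.0222, -0.0815, +0.0000]
|eigenvalues of T|: 0.1940, 0.1187, 0.1187, 0.1109, 0.1109.
ρ = 0.1940; 0.1940 < 1, so it converges for any x₀.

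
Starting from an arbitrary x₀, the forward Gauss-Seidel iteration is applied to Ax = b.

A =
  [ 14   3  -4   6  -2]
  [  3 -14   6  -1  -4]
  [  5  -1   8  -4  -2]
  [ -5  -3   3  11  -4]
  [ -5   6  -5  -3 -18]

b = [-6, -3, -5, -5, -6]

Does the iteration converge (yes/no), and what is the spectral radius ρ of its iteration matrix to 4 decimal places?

yes, ρ = 0.8726

Let D = diag(14, -14, 8, 11, -18); L, U the strict triangles.
Gauss-Seidel: T = -(D+L)⁻¹U, row 0 first, T[0,1] = -(3)/(14) = -0.2143; later rows by forward substitution.
  T[0,:] = [+0.0000, -0.2143, +0.2857, -0.4286, +0.1429]
  T[1,:] = [+0.0000, -0.0459, +0.4898, -0.1633, -0.2551]
  T[2,:] = [+0.0000, +0.1282, -0.1173, +0.7474, +0.1288]
  T[3,:] = [+0.0000, -0.1449, +0.2955, -0.4432, +0.3239]
  T[4,:] = [+0.0000, +0.0328, +0.0673, -0.0691, -0.2145]
moduli |λ_i(T)| = 0.8726, 0.2574, 0.1437, 0.1437, 0.0000.
ρ = 0.8726; 0.8726 < 1: convergent.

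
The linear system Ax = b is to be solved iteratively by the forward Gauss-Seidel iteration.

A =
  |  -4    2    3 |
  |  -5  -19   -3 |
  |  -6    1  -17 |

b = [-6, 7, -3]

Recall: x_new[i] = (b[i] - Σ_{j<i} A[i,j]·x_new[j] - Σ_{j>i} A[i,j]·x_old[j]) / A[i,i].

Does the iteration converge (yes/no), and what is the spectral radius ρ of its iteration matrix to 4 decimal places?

Let D = diag(-4, -19, -17); L, U the strict triangles.
T_GS = -(D+L)⁻¹U: row 0 first, T[0,1] = -(2)/(-4) = +0.5000; later rows by forward substitution.
  T[0,:] = [+0.0000  +0.5000  +0.7500]
  T[1,:] = [+0.0000  -0.1316  -0.3553]
  T[2,:] = [+0.0000  -0.1842  -0.2856]
|λ(T)| sorted: 0.4758, 0.0586, 0.0000.
ρ = 0.4758; 0.4758 < 1: convergent.

yes, ρ = 0.4758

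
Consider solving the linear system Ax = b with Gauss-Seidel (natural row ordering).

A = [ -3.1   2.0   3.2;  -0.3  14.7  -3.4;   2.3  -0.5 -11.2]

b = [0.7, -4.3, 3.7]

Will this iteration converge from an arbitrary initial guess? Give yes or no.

Write A = D+L+U with D = diag(-3.1, 14.7, -11.2).
Gauss-Seidel: T = -(D+L)⁻¹U, row 0 first, T[0,1] = -(2)/(-3.1) = +0.6452; later rows by forward substitution.
  T[0,:] = [+0.0000 +0.6452 +1.0323]
  T[1,:] = [+0.0000 +0.0132 +0.2524]
  T[2,:] = [+0.0000 +0.1319 +0.2007]
eigenvalue magnitudes: 0.3121, 0.0982, 0.0000.
spectral radius ρ = 0.3121; 0.3121 < 1: convergent.

yes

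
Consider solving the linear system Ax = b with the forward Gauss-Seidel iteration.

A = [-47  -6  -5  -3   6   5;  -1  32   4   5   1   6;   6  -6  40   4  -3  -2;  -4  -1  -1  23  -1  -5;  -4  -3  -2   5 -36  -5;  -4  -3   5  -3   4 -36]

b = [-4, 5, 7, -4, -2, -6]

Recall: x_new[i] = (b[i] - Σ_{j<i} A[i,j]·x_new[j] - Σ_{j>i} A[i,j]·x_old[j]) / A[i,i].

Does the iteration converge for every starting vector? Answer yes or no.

yes

Write A = D+L+U with D = diag(-47, 32, 40, 23, -36, -36).
Gauss-Seidel: T = -(D+L)⁻¹U, row 0 first, T[0,5] = -(5)/(-47) = +0.1064; later rows by forward substitution.
  T[0,:] = [+0.0000 -0.1277 -0.1064 -0.0638 +0.1277 +0.1064]
  T[1,:] = [+0.0000 -0.0040 -0.1283 -0.1582 -0.0273 -0.1842]
  T[2,:] = [+0.0000 +0.0186 -0.0033 -0.1142 +0.0518 +0.0064]
  T[3,:] = [+0.0000 -0.0216 -0.0242 -0.0229 +0.0667 +0.2282]
  T[4,:] = [+0.0000 +0.0105 +0.0193 +0.0234 -0.0055 -0.1040]
  T[5,:] = [+0.0000 +0.0201 +0.0262 +0.0089 -0.0109 -0.0262]
eigenvalue magnitudes: 0.1759, 0.1093, 0.1093, 0.0309, 0.0165, 0.0000.
ρ = 0.1759; 0.1759 < 1, so it converges for any x₀.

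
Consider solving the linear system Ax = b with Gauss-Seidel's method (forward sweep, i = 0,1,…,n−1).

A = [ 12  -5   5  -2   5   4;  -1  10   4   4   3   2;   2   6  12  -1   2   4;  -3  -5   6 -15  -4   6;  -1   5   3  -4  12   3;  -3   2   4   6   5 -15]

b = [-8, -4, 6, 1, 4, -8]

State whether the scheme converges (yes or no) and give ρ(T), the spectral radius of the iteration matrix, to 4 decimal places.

Let D = diag(12, 10, 12, -15, 12, -15); L, U the strict triangles.
T_GS = -(D+L)⁻¹U: row 0 first, T[0,1] = -(-5)/(12) = +0.4167; later rows by forward substitution.
  T[0,:] = [+0.0000  +0.4167  -0.4167  +0.1667  -0.4167  -0.3333]
  T[1,:] = [+0.0000  +0.0417  -0.4417  -0.3833  -0.3417  -0.2333]
  T[2,:] = [+0.0000  -0.0903  +0.2903  +0.2472  +0.0736  -0.1611]
  T[3,:] = [+0.0000  -0.1333  +0.3467  +0.1933  -0.0400  +0.4800]
  T[4,:] = [+0.0000  -0.0045  +0.1923  +0.1762  +0.0759  +0.0197]
  T[5,:] = [+0.0000  -0.1567  +0.3046  +0.1176  +0.0667  +0.1912]
|eigenvalues of T|: 0.8369, 0.1747, 0.1747, 0.0851, 0.0851, 0.0000.
spectral radius ρ = 0.8369; 0.8369 < 1: convergent.

yes, ρ = 0.8369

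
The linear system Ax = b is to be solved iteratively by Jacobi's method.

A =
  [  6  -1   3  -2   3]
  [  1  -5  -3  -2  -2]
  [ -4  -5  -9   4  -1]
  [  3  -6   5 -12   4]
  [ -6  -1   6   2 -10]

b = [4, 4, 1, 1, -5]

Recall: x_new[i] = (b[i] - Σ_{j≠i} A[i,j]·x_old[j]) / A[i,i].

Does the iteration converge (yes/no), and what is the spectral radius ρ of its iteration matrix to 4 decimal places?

no, ρ = 1.2783

A = D + L + U where D = diag(6, -5, -9, -12, -10).
T_J = -D⁻¹(L+U): T[2,4] = -(-1)/(-9) = -0.1111; T[2,2] = 0.
  T[0,:] = [+0.0000  +0.1667  -0.5000  +0.3333  -0.5000]
  T[1,:] = [+0.2000  +0.0000  -0.6000  -0.4000  -0.4000]
  T[2,:] = [-0.4444  -0.5556  +0.0000  +0.4444  -0.1111]
  T[3,:] = [+0.2500  -0.5000  +0.4167  +0.0000  +0.3333]
  T[4,:] = [-0.6000  -0.1000  +0.6000  +0.2000  +0.0000]
eigenvalue magnitudes: 1.2783, 0.8311, 0.4090, 0.4090, 0.3699.
spectral radius ρ = 1.2783; 1.2783 > 1: divergent.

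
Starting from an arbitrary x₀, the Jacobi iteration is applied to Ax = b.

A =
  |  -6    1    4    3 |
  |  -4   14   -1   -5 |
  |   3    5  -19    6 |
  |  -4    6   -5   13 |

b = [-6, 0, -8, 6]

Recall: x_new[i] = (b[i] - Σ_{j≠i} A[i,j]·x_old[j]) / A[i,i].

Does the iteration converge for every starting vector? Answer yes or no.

yes

Let D = diag(-6, 14, -19, 13); L, U the strict triangles.
Jacobi: T = -D⁻¹(L+U), T[1,3] = -(-5)/(14) = +0.3571; T[1,1] = 0.
  T[0,:] = [+0.0000, +0.1667, +0.6667, +0.5000]
  T[1,:] = [+0.2857, +0.0000, +0.0714, +0.3571]
  T[2,:] = [+0.1579, +0.2632, +0.0000, +0.3158]
  T[3,:] = [+0.3077, -0.4615, +0.3846, +0.0000]
|roots of det(T-λI)|: 0.7031, 0.3204, 0.3204, 0.2331.
spectral radius ρ = 0.7031; 0.7031 < 1, so it converges for any x₀.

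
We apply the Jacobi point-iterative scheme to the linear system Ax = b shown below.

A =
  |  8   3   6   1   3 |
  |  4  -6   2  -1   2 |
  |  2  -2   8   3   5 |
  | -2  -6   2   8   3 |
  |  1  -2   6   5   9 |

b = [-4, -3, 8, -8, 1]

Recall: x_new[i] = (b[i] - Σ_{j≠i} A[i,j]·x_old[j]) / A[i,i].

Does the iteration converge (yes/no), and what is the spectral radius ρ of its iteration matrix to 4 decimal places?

no, ρ = 1.3160

Write A = D+L+U with D = diag(8, -6, 8, 8, 9).
T_J = -D⁻¹(L+U): T[1,4] = -(2)/(-6) = +0.3333; T[1,1] = 0.
  T[0,:] = [+0.0000, -0.3750, -0.7500, -0.1250, -0.3750]
  T[1,:] = [+0.6667, +0.0000, +0.3333, -0.1667, +0.3333]
  T[2,:] = [-0.2500, +0.2500, +0.0000, -0.3750, -0.6250]
  T[3,:] = [+0.2500, +0.7500, -0.2500, +0.0000, -0.3750]
  T[4,:] = [-0.1111, +0.2222, -0.6667, -0.5556, +0.0000]
eigenvalue magnitudes: 1.3160, 0.7303, 0.7303, 0.6287, 0.5688.
ρ(T) = max|λ| = 1.3160; 1.3160 > 1: divergent.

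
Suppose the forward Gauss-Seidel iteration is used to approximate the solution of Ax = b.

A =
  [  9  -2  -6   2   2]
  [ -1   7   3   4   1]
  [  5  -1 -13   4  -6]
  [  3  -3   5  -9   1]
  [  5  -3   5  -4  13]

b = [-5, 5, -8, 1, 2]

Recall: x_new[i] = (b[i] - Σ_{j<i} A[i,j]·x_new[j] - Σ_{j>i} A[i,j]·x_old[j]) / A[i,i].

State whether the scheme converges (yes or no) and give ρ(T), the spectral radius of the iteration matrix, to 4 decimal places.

yes, ρ = 0.7220

A = D + L + U where D = diag(9, 7, -13, -9, 13).
Gauss-Seidel: T = -(D+L)⁻¹U, row 0 first, T[0,2] = -(-6)/(9) = +0.6667; later rows by forward substitution.
  T[0,:] = [+0.0000, +0.2222, +0.6667, -0.2222, -0.2222]
  T[1,:] = [+0.0000, +0.0317, -0.3333, -0.6032, -0.1746]
  T[2,:] = [+0.0000, +0.0830, +0.2821, +0.2686, -0.5336]
  T[3,:] = [+0.0000, +0.1096, +0.4900, +0.2762, -0.2012]
  T[4,:] = [+0.0000, -0.0763, -0.2910, -0.0720, +0.1885]
|roots of det(T-λI)|: 0.7220, 0.2490, 0.2236, 0.0311, 0.0000.
ρ = 0.7220; 0.7220 < 1, so it converges for any x₀.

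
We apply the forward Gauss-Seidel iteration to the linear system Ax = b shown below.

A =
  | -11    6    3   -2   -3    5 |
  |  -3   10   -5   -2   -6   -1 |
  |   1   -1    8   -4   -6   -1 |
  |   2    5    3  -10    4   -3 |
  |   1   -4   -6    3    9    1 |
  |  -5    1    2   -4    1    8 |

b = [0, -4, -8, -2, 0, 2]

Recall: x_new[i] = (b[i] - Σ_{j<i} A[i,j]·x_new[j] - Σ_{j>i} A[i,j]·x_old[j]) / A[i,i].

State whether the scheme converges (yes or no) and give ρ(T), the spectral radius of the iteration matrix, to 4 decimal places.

no, ρ = 1.2220

Diagonal D = diag(-11, 10, 8, -10, 9, 8); L, U strict lower/upper.
T_GS = -(D+L)⁻¹U: row 0 first, T[0,4] = -(-3)/(-11) = -0.2727; later rows by forward substitution.
  T[0,:] = [+0.0000, +0.5455, +0.2727, -0.1818, -0.2727, +0.4545]
  T[1,:] = [+0.0000, +0.1636, +0.5818, +0.1455, +0.5182, +0.2364]
  T[2,:] = [+0.0000, -0.0477, +0.0386, +0.5409, +0.8489, +0.0977]
  T[3,:] = [+0.0000, +0.1766, +0.3570, +0.1986, +0.8592, -0.0616]
  T[4,:] = [+0.0000, -0.0786, +0.1350, +0.3792, +0.5401, +0.0291]
  T[5,:] = [+0.0000, +0.4305, +0.2497, -0.2151, -0.0854, +0.1957]
moduli |λ_i(T)| = 1.2220, 0.5059, 0.2925, 0.2925, 0.0716, 0.0000.
spectral radius ρ = 1.2220; 1.2220 > 1, so it fails to converge.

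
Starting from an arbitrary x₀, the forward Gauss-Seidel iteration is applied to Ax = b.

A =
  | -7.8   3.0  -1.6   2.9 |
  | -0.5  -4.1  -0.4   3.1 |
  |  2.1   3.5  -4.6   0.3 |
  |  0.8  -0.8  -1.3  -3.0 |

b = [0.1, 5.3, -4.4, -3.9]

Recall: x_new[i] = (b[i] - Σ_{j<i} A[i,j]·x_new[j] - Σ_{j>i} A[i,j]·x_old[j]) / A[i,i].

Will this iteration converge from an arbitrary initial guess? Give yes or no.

yes

A = D + L + U where D = diag(-7.8, -4.1, -4.6, -3).
T_GS = -(D+L)⁻¹U: row 0 first, T[0,3] = -(2.9)/(-7.8) = +0.3718; later rows by forward substitution.
  T[0,:] = [+0.0000  +0.3846  -0.2051  +0.3718]
  T[1,:] = [+0.0000  -0.0469  -0.0725  +0.7108]
  T[2,:] = [+0.0000  +0.1399  -0.1488  +0.7757]
  T[3,:] = [+0.0000  +0.0544  +0.0291  -0.4265]
moduli |λ_i(T)| = 0.5534, 0.0373, 0.0316, 0.0000.
ρ(T) = max|λ| = 0.5534; 0.5534 < 1, so it converges for any x₀.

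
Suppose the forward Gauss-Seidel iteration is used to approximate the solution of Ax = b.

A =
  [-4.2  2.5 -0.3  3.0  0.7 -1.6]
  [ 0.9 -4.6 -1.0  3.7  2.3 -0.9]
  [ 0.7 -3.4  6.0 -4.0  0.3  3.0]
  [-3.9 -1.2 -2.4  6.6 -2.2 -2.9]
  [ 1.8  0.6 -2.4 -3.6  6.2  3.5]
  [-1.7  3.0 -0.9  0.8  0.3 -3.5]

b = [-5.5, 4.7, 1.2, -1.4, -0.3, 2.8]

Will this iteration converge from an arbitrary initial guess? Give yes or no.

Let D = diag(-4.2, -4.6, 6, 6.6, 6.2, -3.5); L, U the strict triangles.
GS T = -(D+L)⁻¹U: row 0 first, T[0,2] = -(-0.3)/(-4.2) = -0.0714; later rows by forward substitution.
  T[0,:] = [+0.0000, +0.5952, -0.0714, +0.7143, +0.1667, -0.3810]
  T[1,:] = [+0.0000, +0.1165, -0.2314, +0.9441, +0.5326, -0.2702]
  T[2,:] = [+0.0000, -0.0035, -0.1228, +1.1183, +0.2324, -0.6087]
  T[3,:] = [+0.0000, +0.3717, -0.1289, +1.0004, +0.6132, -0.0562]
  T[4,:] = [+0.0000, +0.0304, -0.0793, +0.7150, +0.3460, -0.6960]
  T[5,:] = [+0.0000, -0.1009, -0.1683, +0.4647, +0.4856, +0.0375]
|λ(T)| sorted: 1.4130, 0.4037, 0.3687, 0.3687, 0.1017, 0.0000.
ρ(T) = max|λ| = 1.4130; 1.4130 > 1, so it fails to converge.

no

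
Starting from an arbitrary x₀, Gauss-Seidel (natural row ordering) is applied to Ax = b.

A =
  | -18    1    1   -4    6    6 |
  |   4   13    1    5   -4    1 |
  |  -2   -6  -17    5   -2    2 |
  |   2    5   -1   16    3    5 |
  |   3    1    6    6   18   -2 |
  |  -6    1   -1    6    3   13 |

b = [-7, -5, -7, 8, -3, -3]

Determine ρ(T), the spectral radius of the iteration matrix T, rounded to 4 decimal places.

Split A = D + L + U, D = diag(-18, 13, -17, 16, 18, 13).
GS T = -(D+L)⁻¹U: row 0 first, T[0,5] = -(6)/(-18) = +0.3333; later rows by forward substitution.
  T[0,:] = [+0.0000, +0.0556, +0.0556, -0.2222, +0.3333, +0.3333]
  T[1,:] = [+0.0000, -0.0171, -0.0940, -0.3162, +0.2051, -0.1795]
  T[2,:] = [+0.0000, -0.0005, +0.0266, +0.4319, -0.2293, +0.1418]
  T[3,:] = [+0.0000, -0.0016, +0.0241, +0.1536, -0.3076, -0.2892]
  T[4,:] = [+0.0000, -0.0076, -0.0210, -0.1406, +0.1120, +0.1147]
  T[5,:] = [+0.0000, +0.0294, +0.0286, -0.0835, +0.2366, +0.2856]
|λ(T)| sorted: 0.5582, 0.0947, 0.0894, 0.0547, 0.0468, 0.0000.
ρ(T) = max|λ| = 0.5582; 0.5582 < 1: convergent.

0.5582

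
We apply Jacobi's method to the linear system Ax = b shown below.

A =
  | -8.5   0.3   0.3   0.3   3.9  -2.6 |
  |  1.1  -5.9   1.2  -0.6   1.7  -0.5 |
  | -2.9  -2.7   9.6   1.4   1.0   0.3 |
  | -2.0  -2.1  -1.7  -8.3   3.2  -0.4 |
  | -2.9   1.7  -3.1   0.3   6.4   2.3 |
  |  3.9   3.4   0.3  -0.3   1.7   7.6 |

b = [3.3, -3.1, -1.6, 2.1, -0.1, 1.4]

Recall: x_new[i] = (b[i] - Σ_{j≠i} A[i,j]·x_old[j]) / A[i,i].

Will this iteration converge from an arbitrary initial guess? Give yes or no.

yes

Diagonal D = diag(-8.5, -5.9, 9.6, -8.3, 6.4, 7.6); L, U strict lower/upper.
Jacobi T = -D⁻¹(L+U): T[1,5] = -(-0.5)/(-5.9) = -0.0847; T[1,1] = 0.
  T[0,:] = [+0.0000  +0.0353  +0.0353  +0.0353  +0.4588  -0.3059]
  T[1,:] = [+0.1864  +0.0000  +0.2034  -0.1017  +0.2881  -0.0847]
  T[2,:] = [+0.3021  +0.2813  +0.0000  -0.1458  -0.1042  -0.0312]
  T[3,:] = [-0.2410  -0.2530  -0.2048  +0.0000  +0.3855  -0.0482]
  T[4,:] = [+0.4531  -0.2656  +0.4844  -0.0469  +0.0000  -0.3594]
  T[5,:] = [-0.5132  -0.4474  -0.0395  +0.0395  -0.2237  +0.0000]
|eigenvalues of T|: 0.9030, 0.4712, 0.4712, 0.2754, 0.1939, 0.1918.
ρ(T) = max|λ| = 0.9030; 0.9030 < 1: convergent.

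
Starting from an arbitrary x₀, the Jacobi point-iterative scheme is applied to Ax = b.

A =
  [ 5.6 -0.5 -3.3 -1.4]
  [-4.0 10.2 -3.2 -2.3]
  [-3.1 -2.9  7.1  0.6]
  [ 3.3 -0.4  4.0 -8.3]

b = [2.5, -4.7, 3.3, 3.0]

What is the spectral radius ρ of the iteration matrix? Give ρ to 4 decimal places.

0.8576

Diagonal D = diag(5.6, 10.2, 7.1, -8.3); L, U strict lower/upper.
T_J = -D⁻¹(L+U): T[1,0] = -(-4)/(10.2) = +0.3922; T[1,1] = 0.
  T[0,:] = [+0.0000, +0.0893, +0.5893, +0.2500]
  T[1,:] = [+0.3922, +0.0000, +0.3137, +0.2255]
  T[2,:] = [+0.4366, +0.4085, +0.0000, -0.0845]
  T[3,:] = [+0.3976, -0.0482, +0.4819, +0.0000]
|λ(T)| sorted: 0.8576, 0.4762, 0.2925, 0.2925.
ρ = 0.8576; 0.8576 < 1, so it converges for any x₀.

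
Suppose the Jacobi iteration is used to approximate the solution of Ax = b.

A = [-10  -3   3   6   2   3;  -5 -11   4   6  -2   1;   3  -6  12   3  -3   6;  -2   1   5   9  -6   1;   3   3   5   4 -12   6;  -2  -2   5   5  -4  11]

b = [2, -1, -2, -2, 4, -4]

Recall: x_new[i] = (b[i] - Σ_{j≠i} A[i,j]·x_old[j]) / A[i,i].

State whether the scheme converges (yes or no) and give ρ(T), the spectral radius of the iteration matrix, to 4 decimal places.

Diagonal D = diag(-10, -11, 12, 9, -12, 11); L, U strict lower/upper.
T_J = -D⁻¹(L+U): T[3,2] = -(5)/(9) = -0.5556; T[3,3] = 0.
  T[0,:] = [+0.0000 -0.3000 +0.3000 +0.6000 +0.2000 +0.3000]
  T[1,:] = [-0.4545 +0.0000 +0.3636 +0.5455 -0.1818 +0.0909]
  T[2,:] = [-0.2500 +0.5000 +0.0000 -0.2500 +0.2500 -0.5000]
  T[3,:] = [+0.2222 -0.1111 -0.5556 +0.0000 +0.6667 -0.1111]
  T[4,:] = [+0.2500 +0.2500 +0.4167 +0.3333 +0.0000 +0.5000]
  T[5,:] = [+0.1818 +0.1818 -0.4545 -0.4545 +0.3636 +0.0000]
moduli |λ_i(T)| = 1.2842, 0.7556, 0.4186, 0.3818, 0.3818, 0.2735.
ρ(T) = max|λ| = 1.2842; 1.2842 > 1 ⇒ diverges.

no, ρ = 1.2842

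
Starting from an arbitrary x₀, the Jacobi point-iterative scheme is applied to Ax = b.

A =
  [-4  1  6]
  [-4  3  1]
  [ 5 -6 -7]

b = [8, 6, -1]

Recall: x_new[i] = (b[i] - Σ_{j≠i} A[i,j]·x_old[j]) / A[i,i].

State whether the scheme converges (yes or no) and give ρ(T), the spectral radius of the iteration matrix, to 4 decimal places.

no, ρ = 1.6609

A = D + L + U where D = diag(-4, 3, -7).
Jacobi T = -D⁻¹(L+U): T[1,2] = -(1)/(3) = -0.3333; T[1,1] = 0.
  T[0,:] = [+0.0000, +0.2500, +1.5000]
  T[1,:] = [+1.3333, +0.0000, -0.3333]
  T[2,:] = [+0.7143, -0.8571, +0.0000]
|λ(T)| sorted: 1.6609, 1.0334, 1.0334.
ρ(T) = max|λ| = 1.6609; 1.6609 > 1: divergent.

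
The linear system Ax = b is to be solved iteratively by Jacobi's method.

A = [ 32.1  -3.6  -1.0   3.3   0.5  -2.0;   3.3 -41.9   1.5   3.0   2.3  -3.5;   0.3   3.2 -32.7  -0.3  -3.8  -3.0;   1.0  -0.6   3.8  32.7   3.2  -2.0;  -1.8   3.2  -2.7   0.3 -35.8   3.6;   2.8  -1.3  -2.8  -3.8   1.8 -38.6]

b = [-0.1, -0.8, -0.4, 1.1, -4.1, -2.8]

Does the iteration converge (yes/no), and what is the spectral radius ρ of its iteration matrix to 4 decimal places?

yes, ρ = 0.2151

Diagonal D = diag(32.1, -41.9, -32.7, 32.7, -35.8, -38.6); L, U strict lower/upper.
Jacobi: T = -D⁻¹(L+U), T[2,4] = -(-3.8)/(-32.7) = -0.1162; T[2,2] = 0.
  T[0,:] = [+0.0000, +0.1121, +0.0312, -0.1028, -0.0156, +0.0623]
  T[1,:] = [+0.0788, +0.0000, +0.0358, +0.0716, +0.0549, -0.0835]
  T[2,:] = [+0.0092, +0.0979, +0.0000, -0.0092, -0.1162, -0.0917]
  T[3,:] = [-0.0306, +0.0183, -0.1162, +0.0000, -0.0979, +0.0612]
  T[4,:] = [-0.0503, +0.0894, -0.0754, +0.0084, +0.0000, +0.1006]
  T[5,:] = [+0.0725, -0.0337, -0.0725, -0.0984, +0.0466, +0.0000]
moduli |λ_i(T)| = 0.2151, 0.1358, 0.1305, 0.1099, 0.0863, 0.0863.
ρ(T) = max|λ| = 0.2151; 0.2151 < 1, so it converges for any x₀.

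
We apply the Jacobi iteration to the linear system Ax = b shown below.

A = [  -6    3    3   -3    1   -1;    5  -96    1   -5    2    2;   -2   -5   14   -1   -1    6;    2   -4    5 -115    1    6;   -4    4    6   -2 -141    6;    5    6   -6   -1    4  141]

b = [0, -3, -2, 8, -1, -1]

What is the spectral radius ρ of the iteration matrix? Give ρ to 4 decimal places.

0.3468

A = D + L + U where D = diag(-6, -96, 14, -115, -141, 141).
T_J = -D⁻¹(L+U): T[1,0] = -(5)/(-96) = +0.0521; T[1,1] = 0.
  T[0,:] = [+0.0000  +0.5000  +0.5000  -0.5000  +0.1667  -0.1667]
  T[1,:] = [+0.0521  +0.0000  +0.0104  -0.0521  +0.0208  +0.0208]
  T[2,:] = [+0.1429  +0.3571  +0.0000  +0.0714  +0.0714  -0.4286]
  T[3,:] = [+0.0174  -0.0348  +0.0435  +0.0000  +0.0087  +0.0522]
  T[4,:] = [-0.0284  +0.0284  +0.0426  -0.0142  +0.0000  +0.0426]
  T[5,:] = [-0.0355  -0.0426  +0.0426  +0.0071  -0.0284  +0.0000]
|eigenvalues of T|: 0.3468, 0.2324, 0.2324, 0.0710, 0.0286, 0.0286.
ρ = 0.3468; 0.3468 < 1: convergent.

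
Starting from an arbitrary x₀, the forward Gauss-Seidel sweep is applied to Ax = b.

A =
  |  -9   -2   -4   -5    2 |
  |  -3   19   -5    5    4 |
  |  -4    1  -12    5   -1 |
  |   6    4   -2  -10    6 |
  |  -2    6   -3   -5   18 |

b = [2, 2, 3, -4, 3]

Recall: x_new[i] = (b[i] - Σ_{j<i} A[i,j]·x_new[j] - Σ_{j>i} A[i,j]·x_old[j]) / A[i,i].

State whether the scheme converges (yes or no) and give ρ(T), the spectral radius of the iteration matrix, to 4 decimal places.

yes, ρ = 0.6015

Write A = D+L+U with D = diag(-9, 19, -12, -10, 18).
GS T = -(D+L)⁻¹U: row 0 first, T[0,1] = -(-2)/(-9) = -0.2222; later rows by forward substitution.
  T[0,:] = [+0.0000  -0.2222  -0.4444  -0.5556  +0.2222]
  T[1,:] = [+0.0000  -0.0351  +0.1930  -0.3509  -0.1754]
  T[2,:] = [+0.0000  +0.0712  +0.1642  +0.5726  -0.1720]
  T[3,:] = [+0.0000  -0.1616  -0.2223  -0.5882  +0.6976]
  T[4,:] = [+0.0000  -0.0460  -0.1481  -0.0127  +0.2483]
|eigenvalues of T|: 0.6015, 0.2914, 0.2914, 0.0318, 0.0000.
ρ = 0.6015; 0.6015 < 1 ⇒ converges.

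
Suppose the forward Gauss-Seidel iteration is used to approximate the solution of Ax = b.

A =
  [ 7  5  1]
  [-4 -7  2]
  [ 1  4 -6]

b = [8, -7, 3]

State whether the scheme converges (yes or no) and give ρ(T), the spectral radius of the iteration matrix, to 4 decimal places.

Let D = diag(7, -7, -6); L, U the strict triangles.
T_GS = -(D+L)⁻¹U: row 0 first, T[0,2] = -(1)/(7) = -0.1429; later rows by forward substitution.
  T[0,:] = [+0.0000, -0.7143, -0.1429]
  T[1,:] = [+0.0000, +0.4082, +0.3673]
  T[2,:] = [+0.0000, +0.1531, +0.2211]
eigenvalue magnitudes: 0.5695, 0.0597, 0.0000.
ρ(T) = max|λ| = 0.5695; 0.5695 < 1: convergent.

yes, ρ = 0.5695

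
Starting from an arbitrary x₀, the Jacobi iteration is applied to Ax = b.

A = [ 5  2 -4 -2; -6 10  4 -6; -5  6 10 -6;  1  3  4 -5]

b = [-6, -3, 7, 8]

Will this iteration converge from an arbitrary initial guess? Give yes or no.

A = D + L + U where D = diag(5, 10, 10, -5).
T_J = -D⁻¹(L+U): T[3,0] = -(1)/(-5) = +0.2000; T[3,3] = 0.
  T[0,:] = [+0.0000, -0.4000, +0.8000, +0.4000]
  T[1,:] = [+0.6000, +0.0000, -0.4000, +0.6000]
  T[2,:] = [+0.5000, -0.6000, +0.0000, +0.6000]
  T[3,:] = [+0.2000, +0.6000, +0.8000, +0.0000]
|roots of det(T-λI)|: 1.2000, 0.8745, 0.6000, 0.2745.
spectral radius ρ = 1.2000; 1.2000 > 1, so it fails to converge.

no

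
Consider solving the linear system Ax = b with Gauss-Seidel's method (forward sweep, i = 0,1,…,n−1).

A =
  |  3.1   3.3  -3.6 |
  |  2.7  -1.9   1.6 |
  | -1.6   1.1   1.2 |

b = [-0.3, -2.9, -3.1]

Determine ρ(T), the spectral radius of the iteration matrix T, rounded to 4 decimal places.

Diagonal D = diag(3.1, -1.9, 1.2); L, U strict lower/upper.
GS T = -(D+L)⁻¹U: row 0 first, T[0,1] = -(3.3)/(3.1) = -1.0645; later rows by forward substitution.
  T[0,:] = [+0.0000  -1.0645  +1.1613]
  T[1,:] = [+0.0000  -1.5127  +2.4924]
  T[2,:] = [+0.0000  -0.0327  -0.7363]
|eigenvalues of T|: 1.3877, 0.8613, 0.0000.
ρ = 1.3877; 1.3877 > 1, so it fails to converge.

1.3877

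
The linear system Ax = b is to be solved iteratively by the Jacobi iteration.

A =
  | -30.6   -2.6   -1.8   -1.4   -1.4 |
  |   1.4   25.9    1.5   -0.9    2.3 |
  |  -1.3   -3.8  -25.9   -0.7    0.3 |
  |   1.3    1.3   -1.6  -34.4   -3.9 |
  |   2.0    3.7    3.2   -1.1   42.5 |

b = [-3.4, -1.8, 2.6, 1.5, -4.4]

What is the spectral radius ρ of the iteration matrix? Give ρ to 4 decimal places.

Diagonal D = diag(-30.6, 25.9, -25.9, -34.4, 42.5); L, U strict lower/upper.
Jacobi T = -D⁻¹(L+U): T[0,1] = -(-2.6)/(-30.6) = -0.0850; T[0,0] = 0.
  T[0,:] = [+0.0000  -0.0850  -0.0588  -0.0458  -0.0458]
  T[1,:] = [-0.0541  +0.0000  -0.0579  +0.0347  -0.0888]
  T[2,:] = [-0.0502  -0.1467  +0.0000  -0.0270  +0.0116]
  T[3,:] = [+0.0378  +0.0378  -0.0465  +0.0000  -0.1134]
  T[4,:] = [-0.0471  -0.0871  -0.0753  +0.0259  +0.0000]
|roots of det(T-λI)|: 0.1958, 0.0842, 0.0842, 0.0465, 0.0465.
spectral radius ρ = 0.1958; 0.1958 < 1: convergent.

0.1958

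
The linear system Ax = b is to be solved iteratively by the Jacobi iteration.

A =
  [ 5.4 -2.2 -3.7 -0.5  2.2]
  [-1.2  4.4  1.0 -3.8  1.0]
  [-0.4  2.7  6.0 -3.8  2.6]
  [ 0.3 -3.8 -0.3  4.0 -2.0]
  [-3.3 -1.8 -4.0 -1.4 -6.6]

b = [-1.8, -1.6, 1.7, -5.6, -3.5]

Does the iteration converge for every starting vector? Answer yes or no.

no

Let D = diag(5.4, 4.4, 6, 4, -6.6); L, U the strict triangles.
T_J = -D⁻¹(L+U): T[0,4] = -(2.2)/(5.4) = -0.4074; T[0,0] = 0.
  T[0,:] = [+0.0000 +0.4074 +0.6852 +0.0926 -0.4074]
  T[1,:] = [+0.2727 +0.0000 -0.2273 +0.8636 -0.2273]
  T[2,:] = [+0.0667 -0.4500 +0.0000 +0.6333 -0.4333]
  T[3,:] = [-0.0750 +0.9500 +0.0750 +0.0000 +0.5000]
  T[4,:] = [-0.5000 -0.2727 -0.6061 -0.2121 +0.0000]
eigenvalue magnitudes: 1.2671, 0.7891, 0.7891, 0.5003, 0.2085.
ρ(T) = max|λ| = 1.2671; 1.2671 > 1: divergent.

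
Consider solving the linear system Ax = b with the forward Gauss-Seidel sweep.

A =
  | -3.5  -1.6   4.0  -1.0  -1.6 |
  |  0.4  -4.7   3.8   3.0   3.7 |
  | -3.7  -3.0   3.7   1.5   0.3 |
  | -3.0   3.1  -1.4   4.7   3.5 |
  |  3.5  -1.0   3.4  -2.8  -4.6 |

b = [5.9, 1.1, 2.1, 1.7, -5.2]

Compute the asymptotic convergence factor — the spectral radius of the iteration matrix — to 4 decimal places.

1.6657

Split A = D + L + U, D = diag(-3.5, -4.7, 3.7, 4.7, -4.6).
Gauss-Seidel: T = -(D+L)⁻¹U, row 0 first, T[0,2] = -(4)/(-3.5) = +1.1429; later rows by forward substitution.
  T[0,:] = [+0.0000 -0.4571 +1.1429 -0.2857 -0.4571]
  T[1,:] = [+0.0000 -0.0389 +0.9058 +0.6140 +0.7483]
  T[2,:] = [+0.0000 -0.4887 +1.8773 -0.1933 +0.0685]
  T[3,:] = [+0.0000 -0.4117 +0.6912 -0.6449 -1.5096]
  T[4,:] = [+0.0000 -0.4500 +1.6394 -0.1012 +0.4591]
|λ(T)| sorted: 1.6657, 0.5045, 0.5045, 0.2002, 0.0000.
ρ(T) = max|λ| = 1.6657; 1.6657 > 1: divergent.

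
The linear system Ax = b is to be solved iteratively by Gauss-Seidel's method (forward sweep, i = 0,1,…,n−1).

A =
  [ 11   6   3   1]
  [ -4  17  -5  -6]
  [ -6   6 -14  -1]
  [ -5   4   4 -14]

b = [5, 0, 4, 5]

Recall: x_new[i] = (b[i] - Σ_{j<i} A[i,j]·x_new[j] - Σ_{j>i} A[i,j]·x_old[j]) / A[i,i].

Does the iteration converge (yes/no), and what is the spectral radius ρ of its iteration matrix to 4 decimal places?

Diagonal D = diag(11, 17, -14, -14); L, U strict lower/upper.
GS T = -(D+L)⁻¹U: row 0 first, T[0,1] = -(6)/(11) = -0.5455; later rows by forward substitution.
  T[0,:] = [+0.0000  -0.5455  -0.2727  -0.0909]
  T[1,:] = [+0.0000  -0.1283  +0.2299  +0.3316]
  T[2,:] = [+0.0000  +0.1788  +0.2154  +0.1096]
  T[3,:] = [+0.0000  +0.2092  +0.2247  +0.1585]
|roots of det(T-λI)|: 0.5179, 0.2988, 0.0264, 0.0000.
ρ(T) = max|λ| = 0.5179; 0.5179 < 1 ⇒ converges.

yes, ρ = 0.5179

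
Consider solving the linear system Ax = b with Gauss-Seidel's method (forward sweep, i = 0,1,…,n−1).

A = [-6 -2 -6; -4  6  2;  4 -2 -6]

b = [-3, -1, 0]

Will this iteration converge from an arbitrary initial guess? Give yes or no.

A = D + L + U where D = diag(-6, 6, -6).
T_GS = -(D+L)⁻¹U: row 0 first, T[0,1] = -(-2)/(-6) = -0.3333; later rows by forward substitution.
  T[0,:] = [+0.0000 -0.3333 -1.0000]
  T[1,:] = [+0.0000 -0.2222 -1.0000]
  T[2,:] = [+0.0000 -0.1481 -0.3333]
|λ(T)| sorted: 0.6667, 0.1111, 0.0000.
spectral radius ρ = 0.6667; 0.6667 < 1 ⇒ converges.

yes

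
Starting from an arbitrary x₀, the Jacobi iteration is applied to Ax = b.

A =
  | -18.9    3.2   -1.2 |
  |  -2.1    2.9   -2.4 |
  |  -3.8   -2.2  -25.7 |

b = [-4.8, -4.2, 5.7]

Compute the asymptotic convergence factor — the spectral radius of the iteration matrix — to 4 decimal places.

Let D = diag(-18.9, 2.9, -25.7); L, U the strict triangles.
Jacobi T = -D⁻¹(L+U): T[0,1] = -(3.2)/(-18.9) = +0.1693; T[0,0] = 0.
  T[0,:] = [+0.0000 +0.1693 -0.0635]
  T[1,:] = [+0.7241 +0.0000 +0.8276]
  T[2,:] = [-0.1479 -0.0856 +0.0000]
|λ(T)| sorted: 0.3338, 0.2242, 0.2242.
ρ = 0.3338; 0.3338 < 1 ⇒ converges.

0.3338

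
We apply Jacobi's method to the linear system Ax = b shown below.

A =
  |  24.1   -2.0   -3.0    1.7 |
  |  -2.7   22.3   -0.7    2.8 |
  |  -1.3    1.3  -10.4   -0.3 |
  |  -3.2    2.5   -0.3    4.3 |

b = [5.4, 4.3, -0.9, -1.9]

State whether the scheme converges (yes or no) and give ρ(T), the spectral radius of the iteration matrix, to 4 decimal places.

Split A = D + L + U, D = diag(24.1, 22.3, -10.4, 4.3).
Jacobi T = -D⁻¹(L+U): T[3,1] = -(2.5)/(4.3) = -0.5814; T[3,3] = 0.
  T[0,:] = [+0.0000, +0.0830, +0.1245, -0.0705]
  T[1,:] = [+0.1211, +0.0000, +0.0314, -0.1256]
  T[2,:] = [-0.1250, +0.1250, +0.0000, -0.0288]
  T[3,:] = [+0.7442, -0.5814, +0.0698, +0.0000]
|λ(T)| sorted: 0.1900, 0.1455, 0.1455, 0.0098.
ρ = 0.1900; 0.1900 < 1: convergent.

yes, ρ = 0.1900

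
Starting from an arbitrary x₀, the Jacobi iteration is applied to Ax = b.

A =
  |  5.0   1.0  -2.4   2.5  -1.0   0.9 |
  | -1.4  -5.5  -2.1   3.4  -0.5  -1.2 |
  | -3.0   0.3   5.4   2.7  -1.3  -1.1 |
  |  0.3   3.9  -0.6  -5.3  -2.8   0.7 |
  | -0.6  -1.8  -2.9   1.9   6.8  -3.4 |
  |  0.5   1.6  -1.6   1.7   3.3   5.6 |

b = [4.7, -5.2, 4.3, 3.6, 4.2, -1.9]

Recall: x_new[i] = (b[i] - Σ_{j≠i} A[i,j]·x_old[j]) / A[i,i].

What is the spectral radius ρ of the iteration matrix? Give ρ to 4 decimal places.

A = D + L + U where D = diag(5, -5.5, 5.4, -5.3, 6.8, 5.6).
T_J = -D⁻¹(L+U): T[4,2] = -(-2.9)/(6.8) = +0.4265; T[4,4] = 0.
  T[0,:] = [+0.0000 -0.2000 +0.4800 -0.5000 +0.2000 -0.1800]
  T[1,:] = [-0.2545 +0.0000 -0.3818 +0.6182 -0.0909 -0.2182]
  T[2,:] = [+0.5556 -0.0556 +0.0000 -0.5000 +0.2407 +0.2037]
  T[3,:] = [+0.0566 +0.7358 -0.1132 +0.0000 -0.5283 +0.1321]
  T[4,:] = [+0.0882 +0.2647 +0.4265 -0.2794 +0.0000 +0.5000]
  T[5,:] = [-0.0893 -0.2857 +0.2857 -0.3036 -0.5893 +0.0000]
moduli |λ_i(T)| = 1.2269, 0.5846, 0.5681, 0.4802, 0.4802, 0.0729.
ρ = 1.2269; 1.2269 > 1: divergent.

1.2269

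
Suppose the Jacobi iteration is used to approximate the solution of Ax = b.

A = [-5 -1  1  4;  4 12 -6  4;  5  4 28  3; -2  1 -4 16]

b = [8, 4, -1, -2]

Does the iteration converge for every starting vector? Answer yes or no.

Write A = D+L+U with D = diag(-5, 12, 28, 16).
Jacobi: T = -D⁻¹(L+U), T[3,0] = -(-2)/(16) = +0.1250; T[3,3] = 0.
  T[0,:] = [+0.0000 -0.2000 +0.2000 +0.8000]
  T[1,:] = [-0.3333 +0.0000 +0.5000 -0.3333]
  T[2,:] = [-0.1786 -0.1429 +0.0000 -0.1071]
  T[3,:] = [+0.1250 -0.0625 +0.2500 +0.0000]
eigenvalue magnitudes: 0.4686, 0.3728, 0.3610, 0.3610.
ρ = 0.4686; 0.4686 < 1, so it converges for any x₀.

yes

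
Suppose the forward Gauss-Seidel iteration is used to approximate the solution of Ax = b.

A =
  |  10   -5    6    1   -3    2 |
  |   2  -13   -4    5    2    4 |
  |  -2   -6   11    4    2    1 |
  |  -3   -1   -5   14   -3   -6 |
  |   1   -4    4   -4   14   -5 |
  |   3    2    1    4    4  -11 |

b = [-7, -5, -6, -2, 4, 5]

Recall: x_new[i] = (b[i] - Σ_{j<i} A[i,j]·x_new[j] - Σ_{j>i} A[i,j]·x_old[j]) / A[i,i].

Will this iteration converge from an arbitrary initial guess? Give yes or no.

yes

Diagonal D = diag(10, -13, 11, 14, 14, -11); L, U strict lower/upper.
T_GS = -(D+L)⁻¹U: row 0 first, T[0,5] = -(2)/(10) = -0.2000; later rows by forward substitution.
  T[0,:] = [+0.0000, +0.5000, -0.6000, -0.1000, +0.3000, -0.2000]
  T[1,:] = [+0.0000, +0.0769, -0.4000, +0.3692, +0.2000, +0.2769]
  T[2,:] = [+0.0000, +0.1329, -0.3273, -0.1804, -0.0182, +0.0238]
  T[3,:] = [+0.0000, +0.1601, -0.2740, -0.0595, +0.2864, +0.4140]
  T[4,:] = [+0.0000, -0.0060, -0.0562, +0.1472, +0.1227, +0.5620]
  T[5,:] = [+0.0000, +0.2185, -0.3862, +0.0553, +0.2653, +0.3529]
|eigenvalues of T|: 0.8737, 0.3526, 0.1694, 0.1694, 0.1321, 0.0000.
ρ(T) = max|λ| = 0.8737; 0.8737 < 1 ⇒ converges.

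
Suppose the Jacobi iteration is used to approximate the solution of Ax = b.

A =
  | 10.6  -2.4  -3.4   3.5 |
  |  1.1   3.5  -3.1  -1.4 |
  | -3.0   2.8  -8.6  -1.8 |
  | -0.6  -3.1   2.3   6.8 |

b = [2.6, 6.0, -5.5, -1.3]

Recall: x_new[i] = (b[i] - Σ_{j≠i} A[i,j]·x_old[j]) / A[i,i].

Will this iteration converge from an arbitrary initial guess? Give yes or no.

Diagonal D = diag(10.6, 3.5, -8.6, 6.8); L, U strict lower/upper.
T_J = -D⁻¹(L+U): T[1,2] = -(-3.1)/(3.5) = +0.8857; T[1,1] = 0.
  T[0,:] = [+0.0000, +0.2264, +0.3208, -0.3302]
  T[1,:] = [-0.3143, +0.0000, +0.8857, +0.4000]
  T[2,:] = [-0.3488, +0.3256, +0.0000, -0.2093]
  T[3,:] = [+0.0882, +0.4559, -0.3382, +0.0000]
|λ(T)| sorted: 0.8457, 0.4963, 0.4610, 0.4610.
ρ(T) = max|λ| = 0.8457; 0.8457 < 1, so it converges for any x₀.

yes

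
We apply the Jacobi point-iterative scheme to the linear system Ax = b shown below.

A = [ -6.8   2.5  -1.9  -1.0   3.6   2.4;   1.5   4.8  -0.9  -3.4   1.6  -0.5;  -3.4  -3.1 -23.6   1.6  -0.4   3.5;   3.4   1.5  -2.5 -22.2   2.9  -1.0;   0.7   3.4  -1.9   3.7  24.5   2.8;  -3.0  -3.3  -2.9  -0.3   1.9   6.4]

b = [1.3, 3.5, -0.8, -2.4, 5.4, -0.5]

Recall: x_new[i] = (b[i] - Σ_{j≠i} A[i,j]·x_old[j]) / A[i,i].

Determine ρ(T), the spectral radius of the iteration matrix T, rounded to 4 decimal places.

0.6841

Write A = D+L+U with D = diag(-6.8, 4.8, -23.6, -22.2, 24.5, 6.4).
Jacobi T = -D⁻¹(L+U): T[2,0] = -(-3.4)/(-23.6) = -0.1441; T[2,2] = 0.
  T[0,:] = [+0.0000 +0.3676 -0.2794 -0.1471 +0.5294 +0.3529]
  T[1,:] = [-0.3125 +0.0000 +0.1875 +0.7083 -0.3333 +0.1042]
  T[2,:] = [-0.1441 -0.1314 +0.0000 +0.0678 -0.0169 +0.1483]
  T[3,:] = [+0.1532 +0.0676 -0.1126 +0.0000 +0.1306 -0.0450]
  T[4,:] = [-0.0286 -0.1388 +0.0776 -0.1510 +0.0000 -0.1143]
  T[5,:] = [+0.4688 +0.5156 +0.4531 +0.0469 -0.2969 +0.0000]
|eigenvalues of T|: 0.6841, 0.4331, 0.3525, 0.3525, 0.2628, 0.0869.
ρ(T) = max|λ| = 0.6841; 0.6841 < 1, so it converges for any x₀.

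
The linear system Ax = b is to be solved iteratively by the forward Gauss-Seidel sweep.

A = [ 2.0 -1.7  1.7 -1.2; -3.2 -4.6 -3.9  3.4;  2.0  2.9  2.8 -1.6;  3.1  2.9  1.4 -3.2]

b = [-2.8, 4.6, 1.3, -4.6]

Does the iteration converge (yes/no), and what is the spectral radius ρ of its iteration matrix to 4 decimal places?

no, ρ = 1.2248

Split A = D + L + U, D = diag(2, -4.6, 2.8, -3.2).
Gauss-Seidel: T = -(D+L)⁻¹U, row 0 first, T[0,2] = -(1.7)/(2) = -0.8500; later rows by forward substitution.
  T[0,:] = [+0.0000  +0.8500  -0.8500  +0.6000]
  T[1,:] = [+0.0000  -0.5913  -0.2565  +0.3217]
  T[2,:] = [+0.0000  +0.0053  +0.8728  -0.1904]
  T[3,:] = [+0.0000  +0.2899  -0.6740  +0.7895]
eigenvalue magnitudes: 1.2248, 0.6528, 0.4990, 0.0000.
spectral radius ρ = 1.2248; 1.2248 > 1 ⇒ diverges.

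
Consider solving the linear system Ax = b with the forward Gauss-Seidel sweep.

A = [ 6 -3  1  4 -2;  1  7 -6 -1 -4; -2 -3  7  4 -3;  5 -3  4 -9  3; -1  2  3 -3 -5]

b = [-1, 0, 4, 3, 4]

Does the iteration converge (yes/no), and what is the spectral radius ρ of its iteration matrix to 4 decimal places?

Let D = diag(6, 7, 7, -9, -5); L, U the strict triangles.
T_GS = -(D+L)⁻¹U: row 0 first, T[0,2] = -(1)/(6) = -0.1667; later rows by forward substitution.
  T[0,:] = [+0.0000  +0.5000  -0.1667  -0.6667  +0.3333]
  T[1,:] = [+0.0000  -0.0714  +0.8810  +0.2381  +0.5238]
  T[2,:] = [+0.0000  +0.1122  +0.3299  -0.6599  +0.7483]
  T[3,:] = [+0.0000  +0.3515  -0.2396  -0.7430  +0.6765]
  T[4,:] = [+0.0000  -0.2721  +0.7274  +0.2785  +0.1859]
|λ(T)| sorted: 1.3978, 0.6879, 0.3648, 0.0465, 0.0000.
ρ(T) = max|λ| = 1.3978; 1.3978 > 1, so it fails to converge.

no, ρ = 1.3978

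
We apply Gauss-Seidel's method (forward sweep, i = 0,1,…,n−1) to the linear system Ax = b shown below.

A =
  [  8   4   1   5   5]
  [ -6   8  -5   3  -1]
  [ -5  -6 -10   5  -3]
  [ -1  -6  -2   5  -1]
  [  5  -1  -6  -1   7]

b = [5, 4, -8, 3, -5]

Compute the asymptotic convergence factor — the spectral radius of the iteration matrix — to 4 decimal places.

Let D = diag(8, 8, -10, 5, 7); L, U the strict triangles.
T_GS = -(D+L)⁻¹U: row 0 first, T[0,1] = -(4)/(8) = -0.5000; later rows by forward substitution.
  T[0,:] = [+0.0000, -0.5000, -0.1250, -0.6250, -0.6250]
  T[1,:] = [+0.0000, -0.3750, +0.5312, -0.8438, -0.3438]
  T[2,:] = [+0.0000, +0.4750, -0.2563, +1.3188, +0.2188]
  T[3,:] = [+0.0000, -0.3600, +0.5100, -0.6100, -0.2500]
  T[4,:] = [+0.0000, +0.6593, +0.0184, +1.3691, +0.5491]
|λ(T)| sorted: 1.4490, 0.4158, 0.4158, 0.0891, 0.0000.
ρ(T) = max|λ| = 1.4490; 1.4490 > 1: divergent.

1.4490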